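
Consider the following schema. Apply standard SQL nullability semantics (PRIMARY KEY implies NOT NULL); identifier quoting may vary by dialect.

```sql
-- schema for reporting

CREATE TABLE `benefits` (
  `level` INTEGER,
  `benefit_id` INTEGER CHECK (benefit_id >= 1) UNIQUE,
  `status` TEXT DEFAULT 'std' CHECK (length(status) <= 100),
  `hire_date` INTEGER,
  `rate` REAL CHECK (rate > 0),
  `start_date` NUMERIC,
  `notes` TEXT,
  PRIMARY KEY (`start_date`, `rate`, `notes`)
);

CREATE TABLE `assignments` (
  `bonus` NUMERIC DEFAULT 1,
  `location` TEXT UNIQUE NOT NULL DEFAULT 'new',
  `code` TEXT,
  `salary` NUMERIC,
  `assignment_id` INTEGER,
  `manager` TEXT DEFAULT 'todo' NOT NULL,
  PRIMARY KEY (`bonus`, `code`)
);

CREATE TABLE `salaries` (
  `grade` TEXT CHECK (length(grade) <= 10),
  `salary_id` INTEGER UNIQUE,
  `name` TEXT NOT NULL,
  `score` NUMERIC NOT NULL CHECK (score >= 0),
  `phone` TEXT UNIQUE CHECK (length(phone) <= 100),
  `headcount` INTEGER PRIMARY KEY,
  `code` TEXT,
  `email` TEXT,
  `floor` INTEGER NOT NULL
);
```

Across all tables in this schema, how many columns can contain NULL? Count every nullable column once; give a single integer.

benefits: 4 nullable (level, benefit_id, status, hire_date — PK (start_date, rate, notes) and explicit NOT NULL columns excluded).
assignments: 2 nullable (salary, assignment_id — PK (bonus, code) and explicit NOT NULL columns excluded).
salaries: 5 nullable (grade, salary_id, phone, code, email — PK (headcount) and explicit NOT NULL columns excluded).
Total: 4 + 2 + 5 = 11.

11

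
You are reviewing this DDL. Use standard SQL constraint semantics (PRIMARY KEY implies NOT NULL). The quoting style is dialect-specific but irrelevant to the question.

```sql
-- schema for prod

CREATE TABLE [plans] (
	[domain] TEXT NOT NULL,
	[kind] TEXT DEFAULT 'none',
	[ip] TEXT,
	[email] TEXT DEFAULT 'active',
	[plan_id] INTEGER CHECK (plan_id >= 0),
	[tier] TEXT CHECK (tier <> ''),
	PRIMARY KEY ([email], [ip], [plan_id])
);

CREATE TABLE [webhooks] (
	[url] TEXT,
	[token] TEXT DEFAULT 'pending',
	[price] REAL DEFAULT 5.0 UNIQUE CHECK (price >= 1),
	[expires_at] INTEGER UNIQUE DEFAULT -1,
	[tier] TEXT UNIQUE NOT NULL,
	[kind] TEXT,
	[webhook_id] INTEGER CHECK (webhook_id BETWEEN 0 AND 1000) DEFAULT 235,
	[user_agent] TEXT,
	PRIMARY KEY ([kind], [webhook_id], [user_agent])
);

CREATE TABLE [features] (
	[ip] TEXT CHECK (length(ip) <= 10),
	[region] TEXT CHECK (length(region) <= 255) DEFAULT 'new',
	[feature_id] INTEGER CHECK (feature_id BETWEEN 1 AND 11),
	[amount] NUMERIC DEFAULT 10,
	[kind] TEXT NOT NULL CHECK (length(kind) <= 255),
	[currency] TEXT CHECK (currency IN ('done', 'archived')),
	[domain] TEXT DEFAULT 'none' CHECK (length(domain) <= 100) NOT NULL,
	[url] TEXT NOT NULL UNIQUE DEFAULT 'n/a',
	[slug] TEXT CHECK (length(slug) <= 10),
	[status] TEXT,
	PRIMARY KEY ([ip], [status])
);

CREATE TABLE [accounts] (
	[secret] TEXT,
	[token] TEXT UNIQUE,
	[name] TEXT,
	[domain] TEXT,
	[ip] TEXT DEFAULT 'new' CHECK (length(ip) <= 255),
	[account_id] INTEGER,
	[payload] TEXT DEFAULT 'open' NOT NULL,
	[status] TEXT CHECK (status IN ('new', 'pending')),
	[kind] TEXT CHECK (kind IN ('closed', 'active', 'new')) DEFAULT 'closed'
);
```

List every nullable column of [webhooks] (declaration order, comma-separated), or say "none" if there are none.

- url: no NOT NULL constraint applies → nullable.
- token: DEFAULT only fills an omitted column; an explicit NULL is still allowed → nullable.
- price: CHECK does not forbid NULL (a CHECK constraint passes when its expression is NULL) → nullable.
- expires_at: UNIQUE does not imply NOT NULL → nullable.
- tier: declared NOT NULL → not nullable.
- kind: part of the PRIMARY KEY, which implies NOT NULL → not nullable.
- webhook_id: part of the PRIMARY KEY, which implies NOT NULL → not nullable.
- user_agent: part of the PRIMARY KEY, which implies NOT NULL → not nullable.

url, token, price, expires_at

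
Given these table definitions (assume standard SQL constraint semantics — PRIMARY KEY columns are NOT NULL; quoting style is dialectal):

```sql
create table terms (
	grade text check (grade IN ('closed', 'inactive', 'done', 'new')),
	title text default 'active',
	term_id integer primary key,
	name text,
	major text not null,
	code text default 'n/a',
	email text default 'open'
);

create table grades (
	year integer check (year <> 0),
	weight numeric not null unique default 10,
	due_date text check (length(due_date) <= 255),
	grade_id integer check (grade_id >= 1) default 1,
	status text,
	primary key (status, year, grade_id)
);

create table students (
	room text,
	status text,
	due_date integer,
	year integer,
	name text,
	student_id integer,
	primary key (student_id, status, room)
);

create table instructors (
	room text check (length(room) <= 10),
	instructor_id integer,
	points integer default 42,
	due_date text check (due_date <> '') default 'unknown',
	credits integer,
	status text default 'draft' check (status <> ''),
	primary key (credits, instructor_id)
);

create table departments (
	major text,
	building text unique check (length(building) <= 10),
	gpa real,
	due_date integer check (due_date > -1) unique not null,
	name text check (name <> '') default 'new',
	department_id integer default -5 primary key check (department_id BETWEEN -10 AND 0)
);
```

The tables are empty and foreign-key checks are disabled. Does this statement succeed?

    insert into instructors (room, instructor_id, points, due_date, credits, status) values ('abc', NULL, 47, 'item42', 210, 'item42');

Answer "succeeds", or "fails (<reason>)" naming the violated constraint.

fails (NOT NULL on instructor_id)

instructor_id is explicitly set to NULL, but instructor_id is part of the PRIMARY KEY (implied NOT NULL).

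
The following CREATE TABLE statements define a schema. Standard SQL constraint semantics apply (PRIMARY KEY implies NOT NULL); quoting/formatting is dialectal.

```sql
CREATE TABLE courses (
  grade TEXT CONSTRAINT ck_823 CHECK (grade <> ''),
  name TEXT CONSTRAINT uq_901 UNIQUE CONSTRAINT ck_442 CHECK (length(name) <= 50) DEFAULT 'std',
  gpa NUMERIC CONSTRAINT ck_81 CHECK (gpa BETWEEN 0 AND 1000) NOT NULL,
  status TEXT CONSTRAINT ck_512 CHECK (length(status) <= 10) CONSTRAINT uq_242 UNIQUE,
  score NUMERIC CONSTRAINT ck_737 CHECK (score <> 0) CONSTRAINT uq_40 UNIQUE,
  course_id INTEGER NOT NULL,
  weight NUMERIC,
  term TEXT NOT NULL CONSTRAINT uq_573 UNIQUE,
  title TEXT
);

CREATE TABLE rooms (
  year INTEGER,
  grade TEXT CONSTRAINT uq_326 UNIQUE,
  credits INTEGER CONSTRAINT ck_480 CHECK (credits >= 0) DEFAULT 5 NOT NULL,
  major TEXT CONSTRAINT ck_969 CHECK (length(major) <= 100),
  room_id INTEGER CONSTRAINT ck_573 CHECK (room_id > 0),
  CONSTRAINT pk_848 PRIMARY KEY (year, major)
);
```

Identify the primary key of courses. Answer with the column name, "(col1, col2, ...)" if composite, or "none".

none

No column is declared PRIMARY KEY inline, and there is no table-level PRIMARY KEY clause in courses.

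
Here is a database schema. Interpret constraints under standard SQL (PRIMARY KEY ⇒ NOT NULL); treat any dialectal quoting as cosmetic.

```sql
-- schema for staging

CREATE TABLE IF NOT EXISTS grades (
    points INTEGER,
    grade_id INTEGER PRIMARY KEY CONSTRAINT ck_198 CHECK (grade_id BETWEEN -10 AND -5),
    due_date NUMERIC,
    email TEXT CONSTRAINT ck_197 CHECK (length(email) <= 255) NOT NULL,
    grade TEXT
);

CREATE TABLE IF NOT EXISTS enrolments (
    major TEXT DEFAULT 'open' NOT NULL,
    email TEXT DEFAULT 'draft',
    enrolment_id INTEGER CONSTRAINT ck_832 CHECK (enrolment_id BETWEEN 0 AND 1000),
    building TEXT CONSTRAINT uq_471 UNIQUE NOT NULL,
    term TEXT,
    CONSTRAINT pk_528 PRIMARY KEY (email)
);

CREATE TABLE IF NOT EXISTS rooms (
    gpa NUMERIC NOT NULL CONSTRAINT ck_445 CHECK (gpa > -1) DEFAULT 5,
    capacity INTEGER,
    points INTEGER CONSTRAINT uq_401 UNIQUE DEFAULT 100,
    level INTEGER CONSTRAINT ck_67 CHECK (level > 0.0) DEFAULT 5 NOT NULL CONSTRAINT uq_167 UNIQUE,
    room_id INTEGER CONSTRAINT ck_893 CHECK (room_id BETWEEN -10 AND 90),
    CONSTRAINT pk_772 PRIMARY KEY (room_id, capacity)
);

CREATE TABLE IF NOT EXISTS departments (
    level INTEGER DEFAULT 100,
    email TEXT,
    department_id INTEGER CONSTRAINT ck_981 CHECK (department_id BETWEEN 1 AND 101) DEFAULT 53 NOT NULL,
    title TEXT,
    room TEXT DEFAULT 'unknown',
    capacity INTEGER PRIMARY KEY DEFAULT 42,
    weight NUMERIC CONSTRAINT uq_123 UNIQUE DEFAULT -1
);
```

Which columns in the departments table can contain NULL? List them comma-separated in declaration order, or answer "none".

level, email, title, room, weight

- level: DEFAULT only fills an omitted column; an explicit NULL is still allowed → nullable.
- email: no NOT NULL constraint applies → nullable.
- department_id: declared NOT NULL → not nullable.
- title: no NOT NULL constraint applies → nullable.
- room: DEFAULT only fills an omitted column; an explicit NULL is still allowed → nullable.
- capacity: part of the PRIMARY KEY, which implies NOT NULL → not nullable.
- weight: UNIQUE does not imply NOT NULL → nullable.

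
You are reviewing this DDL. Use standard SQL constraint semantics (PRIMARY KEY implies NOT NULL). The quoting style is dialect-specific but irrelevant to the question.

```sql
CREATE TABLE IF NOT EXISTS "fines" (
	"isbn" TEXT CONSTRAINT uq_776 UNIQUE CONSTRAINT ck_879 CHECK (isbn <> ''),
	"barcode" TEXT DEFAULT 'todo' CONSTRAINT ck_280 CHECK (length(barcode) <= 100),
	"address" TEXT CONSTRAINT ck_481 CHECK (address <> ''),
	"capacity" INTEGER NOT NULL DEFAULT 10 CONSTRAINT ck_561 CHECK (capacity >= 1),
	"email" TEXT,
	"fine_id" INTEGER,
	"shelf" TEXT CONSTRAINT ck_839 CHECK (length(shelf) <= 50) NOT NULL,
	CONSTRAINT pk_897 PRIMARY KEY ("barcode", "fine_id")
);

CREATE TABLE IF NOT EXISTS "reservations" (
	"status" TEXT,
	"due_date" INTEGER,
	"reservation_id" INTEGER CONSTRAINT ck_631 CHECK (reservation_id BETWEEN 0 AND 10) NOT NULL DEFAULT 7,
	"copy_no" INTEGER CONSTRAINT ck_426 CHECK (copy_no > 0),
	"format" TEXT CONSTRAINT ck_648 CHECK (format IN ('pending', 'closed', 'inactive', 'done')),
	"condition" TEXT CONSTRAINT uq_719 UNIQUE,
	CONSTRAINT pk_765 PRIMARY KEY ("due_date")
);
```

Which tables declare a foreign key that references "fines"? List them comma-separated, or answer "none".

none

No REFERENCES clause anywhere in the schema names fines.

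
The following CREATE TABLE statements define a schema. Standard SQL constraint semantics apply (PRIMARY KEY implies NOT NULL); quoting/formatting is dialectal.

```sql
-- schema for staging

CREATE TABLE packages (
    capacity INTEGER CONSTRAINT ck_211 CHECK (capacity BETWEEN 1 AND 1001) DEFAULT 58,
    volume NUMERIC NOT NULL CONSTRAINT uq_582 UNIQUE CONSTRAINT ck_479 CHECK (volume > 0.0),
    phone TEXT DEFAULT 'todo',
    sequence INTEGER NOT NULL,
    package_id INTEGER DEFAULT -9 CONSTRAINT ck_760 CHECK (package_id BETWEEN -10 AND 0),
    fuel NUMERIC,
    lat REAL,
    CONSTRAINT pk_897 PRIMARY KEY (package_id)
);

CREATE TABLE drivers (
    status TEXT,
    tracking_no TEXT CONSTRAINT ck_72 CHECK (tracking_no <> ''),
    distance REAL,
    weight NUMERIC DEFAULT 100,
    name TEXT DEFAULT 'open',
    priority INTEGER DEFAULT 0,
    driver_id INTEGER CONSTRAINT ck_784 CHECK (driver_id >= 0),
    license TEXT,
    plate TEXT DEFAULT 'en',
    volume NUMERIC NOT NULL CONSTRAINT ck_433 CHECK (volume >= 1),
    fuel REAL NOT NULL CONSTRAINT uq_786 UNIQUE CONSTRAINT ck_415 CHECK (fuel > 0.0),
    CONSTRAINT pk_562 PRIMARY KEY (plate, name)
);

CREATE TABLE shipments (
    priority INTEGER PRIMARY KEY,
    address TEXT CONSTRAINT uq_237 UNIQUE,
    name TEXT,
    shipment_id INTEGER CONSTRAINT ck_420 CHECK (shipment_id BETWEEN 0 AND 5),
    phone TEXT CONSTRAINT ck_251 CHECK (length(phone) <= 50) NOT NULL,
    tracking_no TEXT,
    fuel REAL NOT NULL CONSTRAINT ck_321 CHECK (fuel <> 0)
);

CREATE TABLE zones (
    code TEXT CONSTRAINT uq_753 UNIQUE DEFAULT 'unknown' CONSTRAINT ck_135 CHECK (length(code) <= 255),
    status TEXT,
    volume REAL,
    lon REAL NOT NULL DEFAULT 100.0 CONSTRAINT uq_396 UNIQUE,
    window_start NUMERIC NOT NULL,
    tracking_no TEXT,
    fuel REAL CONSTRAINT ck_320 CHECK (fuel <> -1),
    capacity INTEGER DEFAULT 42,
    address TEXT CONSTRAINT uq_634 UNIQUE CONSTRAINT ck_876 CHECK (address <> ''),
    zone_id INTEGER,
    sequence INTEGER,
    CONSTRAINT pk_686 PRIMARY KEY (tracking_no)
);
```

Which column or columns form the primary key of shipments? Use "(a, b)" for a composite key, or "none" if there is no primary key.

priority is declared PRIMARY KEY inline on the column.

priority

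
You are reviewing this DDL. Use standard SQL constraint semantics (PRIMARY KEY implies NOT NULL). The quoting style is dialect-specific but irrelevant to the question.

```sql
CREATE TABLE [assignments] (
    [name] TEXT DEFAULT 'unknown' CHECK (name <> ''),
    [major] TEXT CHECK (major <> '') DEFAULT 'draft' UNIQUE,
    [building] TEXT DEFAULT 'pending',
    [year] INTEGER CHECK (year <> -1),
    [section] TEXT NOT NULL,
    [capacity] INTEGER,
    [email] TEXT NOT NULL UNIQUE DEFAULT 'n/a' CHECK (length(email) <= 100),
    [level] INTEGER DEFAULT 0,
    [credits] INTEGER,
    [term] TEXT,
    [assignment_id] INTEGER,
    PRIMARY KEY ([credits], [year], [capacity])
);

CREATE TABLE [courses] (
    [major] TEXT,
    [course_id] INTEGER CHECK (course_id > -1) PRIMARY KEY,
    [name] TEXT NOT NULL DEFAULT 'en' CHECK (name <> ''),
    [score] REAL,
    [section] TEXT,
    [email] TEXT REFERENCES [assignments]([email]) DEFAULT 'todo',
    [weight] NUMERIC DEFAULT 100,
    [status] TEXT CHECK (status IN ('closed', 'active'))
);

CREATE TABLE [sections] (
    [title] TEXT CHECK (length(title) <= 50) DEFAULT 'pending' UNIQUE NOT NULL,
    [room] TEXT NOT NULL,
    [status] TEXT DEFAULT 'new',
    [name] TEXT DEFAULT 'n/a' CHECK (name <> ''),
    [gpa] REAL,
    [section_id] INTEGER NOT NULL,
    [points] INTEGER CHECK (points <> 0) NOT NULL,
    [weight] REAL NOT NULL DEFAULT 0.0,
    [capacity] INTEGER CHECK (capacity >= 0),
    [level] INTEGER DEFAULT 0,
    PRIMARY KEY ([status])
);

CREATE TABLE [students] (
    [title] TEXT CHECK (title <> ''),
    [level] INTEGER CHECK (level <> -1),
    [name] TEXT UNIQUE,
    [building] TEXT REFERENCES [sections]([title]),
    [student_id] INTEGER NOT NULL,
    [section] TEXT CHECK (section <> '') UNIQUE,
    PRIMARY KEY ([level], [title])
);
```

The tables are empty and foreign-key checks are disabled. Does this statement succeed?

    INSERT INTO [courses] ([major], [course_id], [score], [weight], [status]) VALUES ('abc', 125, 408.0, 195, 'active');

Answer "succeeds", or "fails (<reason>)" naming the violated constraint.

succeeds

NOT NULL columns: course_id is supplied; name defaults to 'en'.
CHECK constraints: 125 satisfies (course_id > -1); 'active' satisfies (status IN ('closed', 'active')).
No constraint is violated.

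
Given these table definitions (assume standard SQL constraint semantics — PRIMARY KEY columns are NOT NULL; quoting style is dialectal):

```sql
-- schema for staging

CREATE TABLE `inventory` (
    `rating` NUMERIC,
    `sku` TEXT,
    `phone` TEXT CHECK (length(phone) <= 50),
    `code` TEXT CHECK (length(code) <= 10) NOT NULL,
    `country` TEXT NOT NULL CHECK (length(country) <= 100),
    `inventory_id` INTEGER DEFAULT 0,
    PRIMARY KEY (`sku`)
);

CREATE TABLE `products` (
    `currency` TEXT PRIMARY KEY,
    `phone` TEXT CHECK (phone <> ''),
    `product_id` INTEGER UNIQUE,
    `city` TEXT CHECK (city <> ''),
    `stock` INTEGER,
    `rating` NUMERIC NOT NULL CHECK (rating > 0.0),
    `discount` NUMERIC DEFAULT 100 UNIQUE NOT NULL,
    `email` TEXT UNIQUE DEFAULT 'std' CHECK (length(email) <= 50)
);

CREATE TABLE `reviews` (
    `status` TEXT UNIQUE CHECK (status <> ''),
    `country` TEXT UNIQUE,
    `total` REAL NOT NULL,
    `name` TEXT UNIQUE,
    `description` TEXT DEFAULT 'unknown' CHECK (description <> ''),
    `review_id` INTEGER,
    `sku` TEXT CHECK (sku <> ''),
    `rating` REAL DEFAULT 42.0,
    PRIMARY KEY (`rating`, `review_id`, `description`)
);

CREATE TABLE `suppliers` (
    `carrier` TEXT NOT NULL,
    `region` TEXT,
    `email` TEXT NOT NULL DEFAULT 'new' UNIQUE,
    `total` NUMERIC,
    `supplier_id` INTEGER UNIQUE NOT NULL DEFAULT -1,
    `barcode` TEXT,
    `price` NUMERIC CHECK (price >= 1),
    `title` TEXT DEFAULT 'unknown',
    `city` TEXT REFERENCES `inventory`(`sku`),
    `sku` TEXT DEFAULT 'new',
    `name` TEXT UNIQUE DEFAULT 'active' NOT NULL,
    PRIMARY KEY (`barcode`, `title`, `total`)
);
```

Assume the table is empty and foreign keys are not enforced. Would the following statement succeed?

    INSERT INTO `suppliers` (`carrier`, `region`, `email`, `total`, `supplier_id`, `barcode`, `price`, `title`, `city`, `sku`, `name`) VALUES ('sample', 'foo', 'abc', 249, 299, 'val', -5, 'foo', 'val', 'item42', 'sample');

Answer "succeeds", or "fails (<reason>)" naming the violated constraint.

fails (CHECK on price)

The value -5 for price violates CHECK (price >= 1).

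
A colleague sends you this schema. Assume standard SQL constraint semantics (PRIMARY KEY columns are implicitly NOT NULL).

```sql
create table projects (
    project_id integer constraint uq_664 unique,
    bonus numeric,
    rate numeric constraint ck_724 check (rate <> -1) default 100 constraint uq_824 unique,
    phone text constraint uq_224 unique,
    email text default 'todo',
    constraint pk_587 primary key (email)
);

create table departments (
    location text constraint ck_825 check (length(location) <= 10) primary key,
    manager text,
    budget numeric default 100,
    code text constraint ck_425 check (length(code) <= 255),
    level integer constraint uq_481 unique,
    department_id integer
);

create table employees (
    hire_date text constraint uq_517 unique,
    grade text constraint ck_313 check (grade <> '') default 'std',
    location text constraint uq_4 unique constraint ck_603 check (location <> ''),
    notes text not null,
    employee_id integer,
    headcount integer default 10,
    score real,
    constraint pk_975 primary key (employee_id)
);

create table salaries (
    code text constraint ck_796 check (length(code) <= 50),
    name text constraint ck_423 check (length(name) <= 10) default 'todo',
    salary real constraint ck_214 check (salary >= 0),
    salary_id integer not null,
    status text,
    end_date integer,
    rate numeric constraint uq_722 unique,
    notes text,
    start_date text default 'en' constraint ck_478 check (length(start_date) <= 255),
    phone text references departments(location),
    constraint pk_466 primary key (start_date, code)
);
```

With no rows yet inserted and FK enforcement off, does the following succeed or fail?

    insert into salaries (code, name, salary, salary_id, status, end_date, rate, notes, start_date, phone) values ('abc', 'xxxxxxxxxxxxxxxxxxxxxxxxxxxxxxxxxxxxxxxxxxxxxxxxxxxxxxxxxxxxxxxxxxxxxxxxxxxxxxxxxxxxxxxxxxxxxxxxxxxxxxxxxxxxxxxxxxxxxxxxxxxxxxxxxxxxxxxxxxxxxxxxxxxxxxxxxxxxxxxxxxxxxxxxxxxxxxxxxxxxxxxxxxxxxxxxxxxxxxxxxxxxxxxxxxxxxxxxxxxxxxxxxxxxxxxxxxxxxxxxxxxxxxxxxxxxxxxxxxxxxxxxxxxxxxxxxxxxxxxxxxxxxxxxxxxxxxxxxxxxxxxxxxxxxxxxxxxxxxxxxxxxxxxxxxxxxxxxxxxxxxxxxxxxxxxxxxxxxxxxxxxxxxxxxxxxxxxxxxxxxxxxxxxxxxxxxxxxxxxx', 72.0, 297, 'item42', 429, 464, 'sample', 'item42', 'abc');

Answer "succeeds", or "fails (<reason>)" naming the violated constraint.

The value 'xxxxxxxxxxxxxxxxxxxxxxxxxxxxxxxxxxxxxxxxxxxxxxxxxxxxxxxxxxxxxxxxxxxxxxxxxxxxxxxxxxxxxxxxxxxxxxxxxxxxxxxxxxxxxxxxxxxxxxxxxxxxxxxxxxxxxxxxxxxxxxxxxxxxxxxxxxxxxxxxxxxxxxxxxxxxxxxxxxxxxxxxxxxxxxxxxxxxxxxxxxxxxxxxxxxxxxxxxxxxxxxxxxxxxxxxxxxxxxxxxxxxxxxxxxxxxxxxxxxxxxxxxxxxxxxxxxxxxxxxxxxxxxxxxxxxxxxxxxxxxxxxxxxxxxxxxxxxxxxxxxxxxxxxxxxxxxxxxxxxxxxxxxxxxxxxxxxxxxxxxxxxxxxxxxxxxxxxxxxxxxxxxxxxxxxxxxxxxxxx' for name violates CHECK (length(name) <= 10).

fails (CHECK on name)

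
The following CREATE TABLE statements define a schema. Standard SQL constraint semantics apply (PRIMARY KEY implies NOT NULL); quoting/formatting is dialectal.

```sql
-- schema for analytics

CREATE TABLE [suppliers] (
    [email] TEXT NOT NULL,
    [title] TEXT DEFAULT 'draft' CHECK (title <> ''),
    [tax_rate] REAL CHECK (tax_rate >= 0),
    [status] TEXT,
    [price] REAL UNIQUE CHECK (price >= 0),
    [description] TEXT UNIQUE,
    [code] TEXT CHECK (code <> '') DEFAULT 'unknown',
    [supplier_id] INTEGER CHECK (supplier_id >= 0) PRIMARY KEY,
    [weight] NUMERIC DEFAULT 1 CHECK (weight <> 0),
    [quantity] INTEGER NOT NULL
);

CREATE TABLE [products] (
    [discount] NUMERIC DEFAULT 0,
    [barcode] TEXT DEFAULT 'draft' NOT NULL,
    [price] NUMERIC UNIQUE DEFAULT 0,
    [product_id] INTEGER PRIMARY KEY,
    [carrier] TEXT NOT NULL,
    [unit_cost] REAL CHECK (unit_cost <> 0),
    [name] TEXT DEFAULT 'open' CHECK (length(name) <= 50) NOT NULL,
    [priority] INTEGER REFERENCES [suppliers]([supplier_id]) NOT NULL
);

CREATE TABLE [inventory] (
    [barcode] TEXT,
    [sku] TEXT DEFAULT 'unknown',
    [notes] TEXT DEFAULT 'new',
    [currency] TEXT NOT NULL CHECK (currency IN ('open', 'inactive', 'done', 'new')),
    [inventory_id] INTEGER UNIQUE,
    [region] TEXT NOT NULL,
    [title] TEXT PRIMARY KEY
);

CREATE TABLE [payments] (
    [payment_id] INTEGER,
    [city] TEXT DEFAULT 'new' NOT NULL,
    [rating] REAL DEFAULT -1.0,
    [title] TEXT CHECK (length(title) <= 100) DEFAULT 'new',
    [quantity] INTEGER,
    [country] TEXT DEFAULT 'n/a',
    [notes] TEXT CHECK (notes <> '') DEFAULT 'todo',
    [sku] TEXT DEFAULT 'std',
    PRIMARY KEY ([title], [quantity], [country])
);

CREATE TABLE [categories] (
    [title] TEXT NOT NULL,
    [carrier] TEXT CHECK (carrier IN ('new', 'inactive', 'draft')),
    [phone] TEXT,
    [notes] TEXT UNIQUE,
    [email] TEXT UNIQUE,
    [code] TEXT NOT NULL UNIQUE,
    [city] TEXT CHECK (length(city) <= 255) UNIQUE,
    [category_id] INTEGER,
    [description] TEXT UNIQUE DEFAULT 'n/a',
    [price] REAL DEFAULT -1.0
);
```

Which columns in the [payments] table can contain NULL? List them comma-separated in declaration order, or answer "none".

payment_id, rating, notes, sku

- payment_id: no NOT NULL constraint applies → nullable.
- city: declared NOT NULL → not nullable.
- rating: DEFAULT only fills an omitted column; an explicit NULL is still allowed → nullable.
- title: part of the PRIMARY KEY, which implies NOT NULL → not nullable.
- quantity: part of the PRIMARY KEY, which implies NOT NULL → not nullable.
- country: part of the PRIMARY KEY, which implies NOT NULL → not nullable.
- notes: CHECK does not forbid NULL (a CHECK constraint passes when its expression is NULL) → nullable.
- sku: DEFAULT only fills an omitted column; an explicit NULL is still allowed → nullable.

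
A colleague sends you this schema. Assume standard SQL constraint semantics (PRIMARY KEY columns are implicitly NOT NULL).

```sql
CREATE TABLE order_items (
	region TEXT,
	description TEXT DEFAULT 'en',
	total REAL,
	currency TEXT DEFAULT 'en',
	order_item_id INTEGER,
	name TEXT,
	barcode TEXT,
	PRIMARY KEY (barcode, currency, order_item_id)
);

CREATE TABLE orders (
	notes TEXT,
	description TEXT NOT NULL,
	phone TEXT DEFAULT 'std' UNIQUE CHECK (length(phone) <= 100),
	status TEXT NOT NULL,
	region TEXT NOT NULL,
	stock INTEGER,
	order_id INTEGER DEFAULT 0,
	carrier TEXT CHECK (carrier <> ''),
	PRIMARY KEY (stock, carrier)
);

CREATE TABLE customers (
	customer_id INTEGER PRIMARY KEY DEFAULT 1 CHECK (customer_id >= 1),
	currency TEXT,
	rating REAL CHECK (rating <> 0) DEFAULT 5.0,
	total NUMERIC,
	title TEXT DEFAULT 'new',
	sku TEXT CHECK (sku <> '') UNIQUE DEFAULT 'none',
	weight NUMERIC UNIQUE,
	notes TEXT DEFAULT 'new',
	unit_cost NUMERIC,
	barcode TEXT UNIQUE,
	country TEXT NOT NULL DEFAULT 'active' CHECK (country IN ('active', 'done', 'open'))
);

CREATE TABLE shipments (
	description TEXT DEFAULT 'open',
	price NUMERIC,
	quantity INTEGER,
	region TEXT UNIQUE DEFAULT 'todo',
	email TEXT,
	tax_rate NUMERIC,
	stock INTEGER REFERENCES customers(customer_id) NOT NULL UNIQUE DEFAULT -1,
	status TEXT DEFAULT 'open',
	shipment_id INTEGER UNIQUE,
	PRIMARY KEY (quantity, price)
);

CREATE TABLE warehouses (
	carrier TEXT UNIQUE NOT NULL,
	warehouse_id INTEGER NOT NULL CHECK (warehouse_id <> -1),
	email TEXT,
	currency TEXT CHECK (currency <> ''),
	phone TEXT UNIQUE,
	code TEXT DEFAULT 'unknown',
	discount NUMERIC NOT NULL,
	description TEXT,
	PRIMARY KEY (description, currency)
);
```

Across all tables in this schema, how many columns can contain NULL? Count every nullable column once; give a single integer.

order_items: 4 nullable (region, description, total, name — PK (barcode, currency, order_item_id) and explicit NOT NULL columns excluded).
orders: 3 nullable (notes, phone, order_id — PK (stock, carrier) and explicit NOT NULL columns excluded).
customers: 9 nullable (currency, rating, total, title, sku, weight, notes, unit_cost, barcode — PK (customer_id) and explicit NOT NULL columns excluded).
shipments: 6 nullable (description, region, email, tax_rate, status, shipment_id — PK (quantity, price) and explicit NOT NULL columns excluded).
warehouses: 3 nullable (email, phone, code — PK (description, currency) and explicit NOT NULL columns excluded).
Total: 4 + 3 + 9 + 6 + 3 = 25.

25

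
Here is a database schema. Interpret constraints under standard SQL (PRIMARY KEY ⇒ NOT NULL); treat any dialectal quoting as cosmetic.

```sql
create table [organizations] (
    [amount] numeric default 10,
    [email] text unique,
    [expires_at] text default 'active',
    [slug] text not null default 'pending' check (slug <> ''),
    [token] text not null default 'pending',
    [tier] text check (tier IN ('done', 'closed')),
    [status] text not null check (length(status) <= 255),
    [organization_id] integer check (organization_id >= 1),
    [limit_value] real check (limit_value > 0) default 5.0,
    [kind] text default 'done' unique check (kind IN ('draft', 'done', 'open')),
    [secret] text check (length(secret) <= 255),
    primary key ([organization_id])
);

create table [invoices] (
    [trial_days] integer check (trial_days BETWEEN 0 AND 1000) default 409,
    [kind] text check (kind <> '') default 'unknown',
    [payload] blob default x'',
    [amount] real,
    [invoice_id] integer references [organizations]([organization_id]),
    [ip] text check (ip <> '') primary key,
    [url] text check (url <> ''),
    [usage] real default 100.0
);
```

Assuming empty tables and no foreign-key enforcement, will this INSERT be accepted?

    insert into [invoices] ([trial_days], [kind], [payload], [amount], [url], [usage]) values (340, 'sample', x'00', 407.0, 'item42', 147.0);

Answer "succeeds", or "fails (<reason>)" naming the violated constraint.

fails (NOT NULL on ip)

ip is omitted from the column list and has no DEFAULT, so it would receive NULL.
But ip is part of the PRIMARY KEY (implied NOT NULL).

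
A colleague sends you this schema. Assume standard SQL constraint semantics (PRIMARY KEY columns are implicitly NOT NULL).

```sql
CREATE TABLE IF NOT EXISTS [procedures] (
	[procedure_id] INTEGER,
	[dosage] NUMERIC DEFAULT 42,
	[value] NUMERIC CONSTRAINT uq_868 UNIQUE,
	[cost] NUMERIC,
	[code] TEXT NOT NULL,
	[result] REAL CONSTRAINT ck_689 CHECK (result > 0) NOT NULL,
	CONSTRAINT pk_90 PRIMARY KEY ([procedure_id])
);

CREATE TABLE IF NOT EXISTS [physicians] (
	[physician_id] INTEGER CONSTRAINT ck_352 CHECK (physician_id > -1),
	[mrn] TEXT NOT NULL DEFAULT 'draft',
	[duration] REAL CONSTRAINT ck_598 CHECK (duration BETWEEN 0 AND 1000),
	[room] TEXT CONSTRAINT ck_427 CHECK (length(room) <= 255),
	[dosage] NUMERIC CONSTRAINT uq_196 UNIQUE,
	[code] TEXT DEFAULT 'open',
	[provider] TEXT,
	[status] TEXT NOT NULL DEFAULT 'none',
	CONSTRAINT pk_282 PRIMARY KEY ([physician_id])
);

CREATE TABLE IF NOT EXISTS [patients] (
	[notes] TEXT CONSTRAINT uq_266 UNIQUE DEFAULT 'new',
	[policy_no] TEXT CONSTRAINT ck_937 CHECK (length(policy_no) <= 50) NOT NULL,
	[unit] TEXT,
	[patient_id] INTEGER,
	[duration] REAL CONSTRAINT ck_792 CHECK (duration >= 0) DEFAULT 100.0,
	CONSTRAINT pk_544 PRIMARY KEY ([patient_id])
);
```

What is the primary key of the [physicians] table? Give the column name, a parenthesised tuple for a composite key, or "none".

physician_id

physician_id is declared PRIMARY KEY as a table-level PRIMARY KEY clause.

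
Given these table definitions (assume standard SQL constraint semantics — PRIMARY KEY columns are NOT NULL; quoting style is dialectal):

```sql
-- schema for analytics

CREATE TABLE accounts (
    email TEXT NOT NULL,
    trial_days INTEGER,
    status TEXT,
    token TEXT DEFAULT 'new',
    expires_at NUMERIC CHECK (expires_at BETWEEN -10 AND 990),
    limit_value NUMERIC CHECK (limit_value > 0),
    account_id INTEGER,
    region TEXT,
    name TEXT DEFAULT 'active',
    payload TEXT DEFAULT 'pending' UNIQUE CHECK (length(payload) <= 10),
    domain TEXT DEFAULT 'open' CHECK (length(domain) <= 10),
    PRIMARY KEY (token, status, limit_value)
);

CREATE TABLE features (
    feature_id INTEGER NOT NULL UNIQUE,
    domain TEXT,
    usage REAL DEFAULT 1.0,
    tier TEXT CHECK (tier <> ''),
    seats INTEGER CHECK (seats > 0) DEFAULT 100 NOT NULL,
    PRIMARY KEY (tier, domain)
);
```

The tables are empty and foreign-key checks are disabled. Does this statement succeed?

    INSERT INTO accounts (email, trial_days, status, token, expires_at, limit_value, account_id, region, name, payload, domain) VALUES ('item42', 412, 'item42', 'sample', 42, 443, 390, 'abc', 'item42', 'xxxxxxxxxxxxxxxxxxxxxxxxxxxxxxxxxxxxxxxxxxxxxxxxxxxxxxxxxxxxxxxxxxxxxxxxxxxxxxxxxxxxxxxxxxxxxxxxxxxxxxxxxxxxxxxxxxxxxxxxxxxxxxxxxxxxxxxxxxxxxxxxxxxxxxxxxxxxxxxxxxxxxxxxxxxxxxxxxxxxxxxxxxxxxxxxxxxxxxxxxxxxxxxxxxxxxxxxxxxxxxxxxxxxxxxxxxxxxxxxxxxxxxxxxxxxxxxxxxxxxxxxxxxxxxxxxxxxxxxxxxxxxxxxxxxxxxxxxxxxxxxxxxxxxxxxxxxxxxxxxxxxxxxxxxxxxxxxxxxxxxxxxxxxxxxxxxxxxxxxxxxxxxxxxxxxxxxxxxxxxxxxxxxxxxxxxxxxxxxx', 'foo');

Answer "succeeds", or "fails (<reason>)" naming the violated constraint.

fails (CHECK on payload)

The value 'xxxxxxxxxxxxxxxxxxxxxxxxxxxxxxxxxxxxxxxxxxxxxxxxxxxxxxxxxxxxxxxxxxxxxxxxxxxxxxxxxxxxxxxxxxxxxxxxxxxxxxxxxxxxxxxxxxxxxxxxxxxxxxxxxxxxxxxxxxxxxxxxxxxxxxxxxxxxxxxxxxxxxxxxxxxxxxxxxxxxxxxxxxxxxxxxxxxxxxxxxxxxxxxxxxxxxxxxxxxxxxxxxxxxxxxxxxxxxxxxxxxxxxxxxxxxxxxxxxxxxxxxxxxxxxxxxxxxxxxxxxxxxxxxxxxxxxxxxxxxxxxxxxxxxxxxxxxxxxxxxxxxxxxxxxxxxxxxxxxxxxxxxxxxxxxxxxxxxxxxxxxxxxxxxxxxxxxxxxxxxxxxxxxxxxxxxxxxxxxx' for payload violates CHECK (length(payload) <= 10).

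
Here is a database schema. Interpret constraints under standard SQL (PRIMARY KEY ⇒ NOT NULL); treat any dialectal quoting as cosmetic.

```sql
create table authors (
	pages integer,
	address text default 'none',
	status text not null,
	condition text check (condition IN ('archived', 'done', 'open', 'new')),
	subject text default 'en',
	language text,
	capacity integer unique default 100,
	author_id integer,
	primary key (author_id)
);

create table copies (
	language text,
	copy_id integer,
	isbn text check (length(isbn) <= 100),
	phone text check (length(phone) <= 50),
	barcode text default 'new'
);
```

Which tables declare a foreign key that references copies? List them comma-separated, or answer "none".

none

No REFERENCES clause anywhere in the schema names copies.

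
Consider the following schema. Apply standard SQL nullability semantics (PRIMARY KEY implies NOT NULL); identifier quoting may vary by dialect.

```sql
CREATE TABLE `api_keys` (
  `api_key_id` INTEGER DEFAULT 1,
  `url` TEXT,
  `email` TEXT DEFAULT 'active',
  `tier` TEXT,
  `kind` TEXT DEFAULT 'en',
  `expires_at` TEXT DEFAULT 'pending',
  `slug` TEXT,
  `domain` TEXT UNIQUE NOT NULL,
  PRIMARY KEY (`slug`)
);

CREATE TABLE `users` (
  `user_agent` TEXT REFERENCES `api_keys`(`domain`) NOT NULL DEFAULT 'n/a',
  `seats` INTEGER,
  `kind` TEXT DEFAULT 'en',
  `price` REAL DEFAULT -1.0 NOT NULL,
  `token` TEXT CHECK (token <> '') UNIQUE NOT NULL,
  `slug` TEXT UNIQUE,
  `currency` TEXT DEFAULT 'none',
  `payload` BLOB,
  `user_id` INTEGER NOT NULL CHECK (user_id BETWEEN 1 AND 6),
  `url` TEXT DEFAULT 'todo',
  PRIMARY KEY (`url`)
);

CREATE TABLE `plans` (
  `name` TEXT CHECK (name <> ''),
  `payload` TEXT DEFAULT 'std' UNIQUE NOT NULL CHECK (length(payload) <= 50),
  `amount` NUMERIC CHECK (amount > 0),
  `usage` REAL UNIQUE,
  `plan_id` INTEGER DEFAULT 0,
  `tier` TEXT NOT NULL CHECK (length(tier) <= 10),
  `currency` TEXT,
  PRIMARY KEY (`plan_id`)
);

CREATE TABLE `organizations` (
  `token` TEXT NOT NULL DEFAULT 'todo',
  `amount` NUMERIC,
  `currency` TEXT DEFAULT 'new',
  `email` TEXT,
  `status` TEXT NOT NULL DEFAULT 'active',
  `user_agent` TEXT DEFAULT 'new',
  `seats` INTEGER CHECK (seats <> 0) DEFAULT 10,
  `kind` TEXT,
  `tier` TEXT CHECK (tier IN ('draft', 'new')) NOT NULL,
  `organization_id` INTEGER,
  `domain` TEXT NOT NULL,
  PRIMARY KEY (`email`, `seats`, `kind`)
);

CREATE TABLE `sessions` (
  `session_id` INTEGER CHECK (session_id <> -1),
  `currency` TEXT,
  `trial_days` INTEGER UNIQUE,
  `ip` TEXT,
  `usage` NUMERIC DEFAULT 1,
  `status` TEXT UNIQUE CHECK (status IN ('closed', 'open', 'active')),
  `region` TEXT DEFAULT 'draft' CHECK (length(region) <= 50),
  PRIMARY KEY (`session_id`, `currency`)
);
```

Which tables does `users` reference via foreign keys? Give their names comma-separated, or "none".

- user_agent REFERENCES api_keys(domain).

api_keys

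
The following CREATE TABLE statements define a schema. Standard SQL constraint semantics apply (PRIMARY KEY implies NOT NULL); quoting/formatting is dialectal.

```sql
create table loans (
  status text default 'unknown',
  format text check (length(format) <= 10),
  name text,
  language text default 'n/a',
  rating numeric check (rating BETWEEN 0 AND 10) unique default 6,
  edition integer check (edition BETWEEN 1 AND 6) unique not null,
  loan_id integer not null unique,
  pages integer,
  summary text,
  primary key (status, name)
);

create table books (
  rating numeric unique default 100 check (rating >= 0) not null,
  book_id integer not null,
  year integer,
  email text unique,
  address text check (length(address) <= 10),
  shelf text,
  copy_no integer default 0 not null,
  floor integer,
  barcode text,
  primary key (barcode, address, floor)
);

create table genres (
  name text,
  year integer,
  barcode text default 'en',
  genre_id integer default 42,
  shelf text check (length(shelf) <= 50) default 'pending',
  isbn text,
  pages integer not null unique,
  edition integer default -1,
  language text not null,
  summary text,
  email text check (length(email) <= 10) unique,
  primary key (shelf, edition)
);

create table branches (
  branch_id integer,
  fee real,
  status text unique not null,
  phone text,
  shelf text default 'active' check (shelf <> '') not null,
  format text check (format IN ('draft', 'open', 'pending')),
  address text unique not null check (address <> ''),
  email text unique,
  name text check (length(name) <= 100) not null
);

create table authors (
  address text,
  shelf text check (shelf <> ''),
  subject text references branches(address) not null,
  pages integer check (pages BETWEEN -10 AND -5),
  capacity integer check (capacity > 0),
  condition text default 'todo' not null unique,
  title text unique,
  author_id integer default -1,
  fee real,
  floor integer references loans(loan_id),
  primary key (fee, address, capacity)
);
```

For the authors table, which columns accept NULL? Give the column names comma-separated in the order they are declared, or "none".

- address: part of the PRIMARY KEY, which implies NOT NULL → not nullable.
- shelf: CHECK does not forbid NULL (a CHECK constraint passes when its expression is NULL) → nullable.
- subject: declared NOT NULL → not nullable.
- pages: CHECK does not forbid NULL (a CHECK constraint passes when its expression is NULL) → nullable.
- capacity: part of the PRIMARY KEY, which implies NOT NULL → not nullable.
- condition: declared NOT NULL → not nullable.
- title: UNIQUE does not imply NOT NULL → nullable.
- author_id: DEFAULT only fills an omitted column; an explicit NULL is still allowed → nullable.
- fee: part of the PRIMARY KEY, which implies NOT NULL → not nullable.
- floor: a foreign key column may be NULL unless separately constrained → nullable.

shelf, pages, title, author_id, floor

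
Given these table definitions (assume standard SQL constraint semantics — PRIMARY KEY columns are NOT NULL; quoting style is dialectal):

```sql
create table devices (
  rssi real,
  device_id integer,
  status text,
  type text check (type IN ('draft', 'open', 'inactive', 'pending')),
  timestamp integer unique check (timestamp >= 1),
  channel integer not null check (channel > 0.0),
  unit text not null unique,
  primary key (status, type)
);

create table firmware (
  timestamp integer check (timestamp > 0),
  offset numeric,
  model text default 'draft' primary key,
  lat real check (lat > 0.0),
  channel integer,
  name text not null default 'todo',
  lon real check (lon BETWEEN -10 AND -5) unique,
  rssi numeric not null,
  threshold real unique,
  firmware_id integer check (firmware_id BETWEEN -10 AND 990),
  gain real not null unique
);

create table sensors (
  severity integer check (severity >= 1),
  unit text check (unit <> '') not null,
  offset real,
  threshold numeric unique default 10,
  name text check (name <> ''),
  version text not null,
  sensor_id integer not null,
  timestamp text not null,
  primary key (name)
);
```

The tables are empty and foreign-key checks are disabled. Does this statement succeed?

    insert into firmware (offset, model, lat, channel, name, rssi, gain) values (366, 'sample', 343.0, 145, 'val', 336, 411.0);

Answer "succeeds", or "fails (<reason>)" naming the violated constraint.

succeeds

NOT NULL columns: gain is supplied; model is supplied; name is supplied; rssi is supplied.
CHECK constraints: 343.0 satisfies (lat > 0.0).
No constraint is violated.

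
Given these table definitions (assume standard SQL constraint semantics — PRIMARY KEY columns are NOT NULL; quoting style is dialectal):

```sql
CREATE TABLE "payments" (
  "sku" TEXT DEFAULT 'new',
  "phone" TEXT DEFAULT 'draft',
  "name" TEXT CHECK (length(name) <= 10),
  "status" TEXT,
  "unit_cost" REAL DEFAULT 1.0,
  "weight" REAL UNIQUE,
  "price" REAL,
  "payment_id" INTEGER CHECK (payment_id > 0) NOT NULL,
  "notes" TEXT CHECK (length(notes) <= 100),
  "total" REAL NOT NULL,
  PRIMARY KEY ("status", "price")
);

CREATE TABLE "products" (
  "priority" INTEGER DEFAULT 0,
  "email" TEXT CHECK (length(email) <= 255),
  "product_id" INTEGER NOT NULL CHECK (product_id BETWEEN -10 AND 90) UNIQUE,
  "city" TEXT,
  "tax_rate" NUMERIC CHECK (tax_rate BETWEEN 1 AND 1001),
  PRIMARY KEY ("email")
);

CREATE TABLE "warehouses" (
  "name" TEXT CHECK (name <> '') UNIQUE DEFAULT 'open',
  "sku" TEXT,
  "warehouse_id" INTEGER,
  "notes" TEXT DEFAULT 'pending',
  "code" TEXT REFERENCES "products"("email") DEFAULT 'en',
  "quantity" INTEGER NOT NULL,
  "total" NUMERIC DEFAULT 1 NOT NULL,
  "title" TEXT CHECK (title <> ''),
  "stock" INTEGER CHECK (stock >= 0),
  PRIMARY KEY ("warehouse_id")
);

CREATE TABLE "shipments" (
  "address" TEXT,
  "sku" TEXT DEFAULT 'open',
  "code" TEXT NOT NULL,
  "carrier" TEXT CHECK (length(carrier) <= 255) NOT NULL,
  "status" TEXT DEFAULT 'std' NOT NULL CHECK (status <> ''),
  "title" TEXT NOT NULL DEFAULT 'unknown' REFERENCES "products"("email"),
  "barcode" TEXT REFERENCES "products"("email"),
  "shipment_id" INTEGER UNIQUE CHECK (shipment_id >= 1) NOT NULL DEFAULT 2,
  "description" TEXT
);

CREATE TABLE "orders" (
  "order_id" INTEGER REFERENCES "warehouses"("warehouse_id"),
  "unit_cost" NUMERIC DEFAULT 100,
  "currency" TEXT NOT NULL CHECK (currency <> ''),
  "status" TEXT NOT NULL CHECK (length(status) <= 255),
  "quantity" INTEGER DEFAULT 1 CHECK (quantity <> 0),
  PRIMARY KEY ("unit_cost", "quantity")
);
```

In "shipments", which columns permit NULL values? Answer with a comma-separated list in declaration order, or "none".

- address: no NOT NULL constraint applies → nullable.
- sku: DEFAULT only fills an omitted column; an explicit NULL is still allowed → nullable.
- code: declared NOT NULL → not nullable.
- carrier: declared NOT NULL → not nullable.
- status: declared NOT NULL → not nullable.
- title: declared NOT NULL → not nullable.
- barcode: a foreign key column may be NULL unless separately constrained → nullable.
- shipment_id: declared NOT NULL → not nullable.
- description: no NOT NULL constraint applies → nullable.

address, sku, barcode, description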